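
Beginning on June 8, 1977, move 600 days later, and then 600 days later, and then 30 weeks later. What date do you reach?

Counting forward 600 days from June 8, 1977:
June has 30 days, so 30 − 8 = 22 days remain after June 8, 1977; 600 − 22 = 578 left.
July 1977 has 31 days: 578 − 31 = 547 left.
August 1977 has 31 days: 547 − 31 = 516 left.
September 1977 has 30 days: 516 − 30 = 486 left.
October 1977 has 31 days: 486 − 31 = 455 left.
November 1977 has 30 days: 455 − 30 = 425 left.
December 1977 has 31 days: 425 − 31 = 394 left.
January 1978 has 31 days: 394 − 31 = 363 left.
February 1978 has 28 days (1978 is not a leap year): 363 − 28 = 335 left.
March 1978 has 31 days: 335 − 31 = 304 left.
April 1978 has 30 days: 304 − 30 = 274 left.
May 1978 has 31 days: 274 − 31 = 243 left.
June 1978 has 30 days: 243 − 30 = 213 left.
July 1978 has 31 days: 213 − 31 = 182 left.
August 1978 has 31 days: 182 − 31 = 151 left.
September 1978 has 30 days: 151 − 30 = 121 left.
October 1978 has 31 days: 121 − 31 = 90 left.
November 1978 has 30 days: 90 − 30 = 60 left.
December 1978 has 31 days: 60 − 31 = 29 left.
29 days into January 1979 → January 29, 1979.
Counting forward 600 days from January 29, 1979:
January has 31 days, so 31 − 29 = 2 days remain after January 29, 1979; 600 − 2 = 598 left.
February 1979 has 28 days (1979 is not a leap year): 598 − 28 = 570 left.
March 1979 has 31 days: 570 − 31 = 539 left.
April 1979 has 30 days: 539 − 30 = 509 left.
May 1979 has 31 days: 509 − 31 = 478 left.
June 1979 has 30 days: 478 − 30 = 448 left.
July 1979 has 31 days: 448 − 31 = 417 left.
August 1979 has 31 days: 417 − 31 = 386 left.
September 1979 has 30 days: 386 − 30 = 356 left.
October 1979 has 31 days: 356 − 31 = 325 left.
November 1979 has 30 days: 325 − 30 = 295 left.
December 1979 has 31 days: 295 − 31 = 264 left.
January 1980 has 31 days: 264 − 31 = 233 left.
February 1980 has 29 days (1980 is a leap year): 233 − 29 = 204 left.
March 1980 has 31 days: 204 − 31 = 173 left.
April 1980 has 30 days: 173 − 30 = 143 left.
May 1980 has 31 days: 143 − 31 = 112 left.
June 1980 has 30 days: 112 − 30 = 82 left.
July 1980 has 31 days: 82 − 31 = 51 left.
August 1980 has 31 days: 51 − 31 = 20 left.
20 days into September 1980 → September 20, 1980.
Adding 30 weeks (= 210 days) from September 20, 1980:
September has 30 days, so 30 − 20 = 10 days remain after September 20, 1980; 210 − 10 = 200 left.
October 1980 has 31 days: 200 − 31 = 169 left.
November 1980 has 30 days: 169 − 30 = 139 left.
December 1980 has 31 days: 139 − 31 = 108 left.
January 1981 has 31 days: 108 − 31 = 77 left.
February 1981 has 28 days (1981 is not a leap year): 77 − 28 = 49 left.
March 1981 has 31 days: 49 − 31 = 18 left.
18 days into April 1981 → April 18, 1981.

April 18, 1981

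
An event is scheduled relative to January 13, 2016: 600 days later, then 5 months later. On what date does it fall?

Counting forward 600 days from January 13, 2016:
January has 31 days, so 31 − 13 = 18 days remain after January 13, 2016; 600 − 18 = 582 left.
February 2016 has 29 days (2016 is a leap year): 582 − 29 = 553 left.
March 2016 has 31 days: 553 − 31 = 522 left.
April 2016 has 30 days: 522 − 30 = 492 left.
May 2016 has 31 days: 492 − 31 = 461 left.
June 2016 has 30 days: 461 − 30 = 431 left.
July 2016 has 31 days: 431 − 31 = 400 left.
August 2016 has 31 days: 400 − 31 = 369 left.
September 2016 has 30 days: 369 − 30 = 339 left.
October 2016 has 31 days: 339 − 31 = 308 left.
November 2016 has 30 days: 308 − 30 = 278 left.
December 2016 has 31 days: 278 − 31 = 247 left.
January 2017 has 31 days: 247 − 31 = 216 left.
February 2017 has 28 days (2017 is not a leap year): 216 − 28 = 188 left.
March 2017 has 31 days: 188 − 31 = 157 left.
April 2017 has 30 days: 157 − 30 = 127 left.
May 2017 has 31 days: 127 − 31 = 96 left.
June 2017 has 30 days: 96 − 30 = 66 left.
July 2017 has 31 days: 66 − 31 = 35 left.
August 2017 has 31 days: 35 − 31 = 4 left.
4 days into September 2017 → September 4, 2017.
Adding 5 months from September 4, 2017:
month 9 + 5 = 14, which is month 2 of year 2018 → February 2018.
Day 4 is valid in February, giving February 4, 2018.

February 4, 2018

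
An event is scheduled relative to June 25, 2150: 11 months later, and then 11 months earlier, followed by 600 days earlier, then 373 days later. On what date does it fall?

Adding 11 months from June 25, 2150:
month 6 + 11 = 17, which is month 5 of year 2151 → May 2151.
Day 25 is valid in May, giving May 25, 2151.
Counting back 11 months from May 25, 2151:
month 5 − 11 = -6, which is month 6 of year 2150 → June 2150.
Day 25 is valid in June, giving June 25, 2150.
Going back 600 days from June 25, 2150:
Going back 25 days from June 25, 2150 reaches the end of the previous month; 600 − 25 = 575 left.
May 2150 has 31 days: 575 − 31 = 544 left.
April 2150 has 30 days: 544 − 30 = 514 left.
March 2150 has 31 days: 514 − 31 = 483 left.
February 2150 has 28 days (2150 is not a leap year): 483 − 28 = 455 left.
January 2150 has 31 days: 455 − 31 = 424 left.
December 2149 has 31 days: 424 − 31 = 393 left.
November 2149 has 30 days: 393 − 30 = 363 left.
October 2149 has 31 days: 363 − 31 = 332 left.
September 2149 has 30 days: 332 − 30 = 302 left.
August 2149 has 31 days: 302 − 31 = 271 left.
July 2149 has 31 days: 271 − 31 = 240 left.
June 2149 has 30 days: 240 − 30 = 210 left.
May 2149 has 31 days: 210 − 31 = 179 left.
April 2149 has 30 days: 179 − 30 = 149 left.
March 2149 has 31 days: 149 − 31 = 118 left.
February 2149 has 28 days (2149 is not a leap year): 118 − 28 = 90 left.
January 2149 has 31 days: 90 − 31 = 59 left.
December 2148 has 31 days: 59 − 31 = 28 left.
November 2148 has 30 days; 30 − 28 = 2 → November 2, 2148.
Adding 373 days from November 2, 2148:
November has 30 days, so 30 − 2 = 28 days remain after November 2, 2148; 373 − 28 = 345 left.
December 2148 has 31 days: 345 − 31 = 314 left.
January 2149 has 31 days: 314 − 31 = 283 left.
February 2149 has 28 days (2149 is not a leap year): 283 − 28 = 255 left.
March 2149 has 31 days: 255 − 31 = 224 left.
April 2149 has 30 days: 224 − 30 = 194 left.
May 2149 has 31 days: 194 − 31 = 163 left.
June 2149 has 30 days: 163 − 30 = 133 left.
July 2149 has 31 days: 133 − 31 = 102 left.
August 2149 has 31 days: 102 − 31 = 71 left.
September 2149 has 30 days: 71 − 30 = 41 left.
October 2149 has 31 days: 41 − 31 = 10 left.
10 days into November 2149 → November 10, 2149.

November 10, 2149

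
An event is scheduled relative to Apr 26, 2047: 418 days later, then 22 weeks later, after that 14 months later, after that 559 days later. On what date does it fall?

Advancing 418 days from April 26, 2047:
April has 30 days, so 30 − 26 = 4 days remain after April 26, 2047; 418 − 4 = 414 left.
May 2047 has 31 days: 414 − 31 = 383 left.
June 2047 has 30 days: 383 − 30 = 353 left.
July 2047 has 31 days: 353 − 31 = 322 left.
August 2047 has 31 days: 322 − 31 = 291 left.
September 2047 has 30 days: 291 − 30 = 261 left.
October 2047 has 31 days: 261 − 31 = 230 left.
November 2047 has 30 days: 230 − 30 = 200 left.
December 2047 has 31 days: 200 − 31 = 169 left.
January 2048 has 31 days: 169 − 31 = 138 left.
February 2048 has 29 days (2048 is a leap year): 138 − 29 = 109 left.
March 2048 has 31 days: 109 − 31 = 78 left.
April 2048 has 30 days: 78 − 30 = 48 left.
May 2048 has 31 days: 48 − 31 = 17 left.
17 days into June 2048 → June 17, 2048.
Counting forward 22 weeks (= 154 days) from June 17, 2048:
June has 30 days, so 30 − 17 = 13 days remain after June 17, 2048; 154 − 13 = 141 left.
July 2048 has 31 days: 141 − 31 = 110 left.
August 2048 has 31 days: 110 − 31 = 79 left.
September 2048 has 30 days: 79 − 30 = 49 left.
October 2048 has 31 days: 49 − 31 = 18 left.
18 days into November 2048 → November 18, 2048.
Advancing 14 months from November 18, 2048:
month 11 + 14 = 25, which is month 1 of year 2050 → January 2050.
Day 18 is valid in January, giving January 18, 2050.
Adding 559 days from January 18, 2050:
January has 31 days, so 31 − 18 = 13 days remain after January 18, 2050; 559 − 13 = 546 left.
February 2050 has 28 days (2050 is not a leap year): 546 − 28 = 518 left.
March 2050 has 31 days: 518 − 31 = 487 left.
April 2050 has 30 days: 487 − 30 = 457 left.
May 2050 has 31 days: 457 − 31 = 426 left.
June 2050 has 30 days: 426 − 30 = 396 left.
July 2050 has 31 days: 396 − 31 = 365 left.
August 2050 has 31 days: 365 − 31 = 334 left.
September 2050 has 30 days: 334 − 30 = 304 left.
October 2050 has 31 days: 304 − 31 = 273 left.
November 2050 has 30 days: 273 − 30 = 243 left.
December 2050 has 31 days: 243 − 31 = 212 left.
January 2051 has 31 days: 212 − 31 = 181 left.
February 2051 has 28 days (2051 is not a leap year): 181 − 28 = 153 left.
March 2051 has 31 days: 153 − 31 = 122 left.
April 2051 has 30 days: 122 − 30 = 92 left.
May 2051 has 31 days: 92 − 31 = 61 left.
June 2051 has 30 days: 61 − 30 = 31 left.
31 days into July 2051 → July 31, 2051.

July 31, 2051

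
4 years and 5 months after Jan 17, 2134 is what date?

June 17, 2138

Advancing 4 years and 5 months from January 17, 2134.
+4 years → 2138; month 1 + 5 = 6 → June 2138.
Day 17 is valid in June, giving June 17, 2138.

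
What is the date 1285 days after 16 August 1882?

Adding 1285 days from August 16, 1882.
August has 31 days, so 31 − 16 = 15 days remain after August 16, 1882; 1285 − 15 = 1270 left.
September 1882 has 30 days: 1270 − 30 = 1240 left.
October 1882 has 31 days: 1240 − 31 = 1209 left.
November 1882 has 30 days: 1209 − 30 = 1179 left.
December 1882 has 31 days: 1179 − 31 = 1148 left.
January 1883 has 31 days: 1148 − 31 = 1117 left.
February 1883 has 28 days (1883 is not a leap year): 1117 − 28 = 1089 left.
March 1883 has 31 days: 1089 − 31 = 1058 left.
April 1883 has 30 days: 1058 − 30 = 1028 left.
May 1883 has 31 days: 1028 − 31 = 997 left.
June 1883 has 30 days: 997 − 30 = 967 left.
July 1883 has 31 days: 967 − 31 = 936 left.
August 1883 has 31 days: 936 − 31 = 905 left.
September 1883 has 30 days: 905 − 30 = 875 left.
October 1883 has 31 days: 875 − 31 = 844 left.
November 1883 has 30 days: 844 − 30 = 814 left.
December 1883 has 31 days: 814 − 31 = 783 left.
January 1884 has 31 days: 783 − 31 = 752 left.
February 1884 has 29 days (1884 is a leap year): 752 − 29 = 723 left.
March 1884 has 31 days: 723 − 31 = 692 left.
April 1884 has 30 days: 692 − 30 = 662 left.
May 1884 has 31 days: 662 − 31 = 631 left.
June 1884 has 30 days: 631 − 30 = 601 left.
July 1884 has 31 days: 601 − 31 = 570 left.
August 1884 has 31 days: 570 − 31 = 539 left.
September 1884 has 30 days: 539 − 30 = 509 left.
October 1884 has 31 days: 509 − 31 = 478 left.
November 1884 has 30 days: 478 − 30 = 448 left.
December 1884 has 31 days: 448 − 31 = 417 left.
January 1885 has 31 days: 417 − 31 = 386 left.
February 1885 has 28 days (1885 is not a leap year): 386 − 28 = 358 left.
March 1885 has 31 days: 358 − 31 = 327 left.
April 1885 has 30 days: 327 − 30 = 297 left.
May 1885 has 31 days: 297 − 31 = 266 left.
June 1885 has 30 days: 266 − 30 = 236 left.
July 1885 has 31 days: 236 − 31 = 205 left.
August 1885 has 31 days: 205 − 31 = 174 left.
September 1885 has 30 days: 174 − 30 = 144 left.
October 1885 has 31 days: 144 − 31 = 113 left.
November 1885 has 30 days: 113 − 30 = 83 left.
December 1885 has 31 days: 83 − 31 = 52 left.
January 1886 has 31 days: 52 − 31 = 21 left.
21 days into February 1886 → February 21, 1886.

February 21, 1886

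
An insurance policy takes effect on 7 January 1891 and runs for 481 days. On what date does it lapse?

Adding 481 days from January 7, 1891.
January has 31 days, so 31 − 7 = 24 days remain after January 7, 1891; 481 − 24 = 457 left.
February 1891 has 28 days (1891 is not a leap year): 457 − 28 = 429 left.
March 1891 has 31 days: 429 − 31 = 398 left.
April 1891 has 30 days: 398 − 30 = 368 left.
May 1891 has 31 days: 368 − 31 = 337 left.
June 1891 has 30 days: 337 − 30 = 307 left.
July 1891 has 31 days: 307 − 31 = 276 left.
August 1891 has 31 days: 276 − 31 = 245 left.
September 1891 has 30 days: 245 − 30 = 215 left.
October 1891 has 31 days: 215 − 31 = 184 left.
November 1891 has 30 days: 184 − 30 = 154 left.
December 1891 has 31 days: 154 − 31 = 123 left.
January 1892 has 31 days: 123 − 31 = 92 left.
February 1892 has 29 days (1892 is a leap year): 92 − 29 = 63 left.
March 1892 has 31 days: 63 − 31 = 32 left.
April 1892 has 30 days: 32 − 30 = 2 left.
2 days into May 1892 → May 2, 1892.

May 2, 1892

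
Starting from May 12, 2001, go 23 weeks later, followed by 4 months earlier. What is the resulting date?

Counting forward 23 weeks (= 161 days) from May 12, 2001:
May has 31 days, so 31 − 12 = 19 days remain after May 12, 2001; 161 − 19 = 142 left.
June 2001 has 30 days: 142 − 30 = 112 left.
July 2001 has 31 days: 112 − 31 = 81 left.
August 2001 has 31 days: 81 − 31 = 50 left.
September 2001 has 30 days: 50 − 30 = 20 left.
20 days into October 2001 → October 20, 2001.
Going back 4 months from October 20, 2001:
month 10 − 4 = 6 → June 2001.
Day 20 is valid in June, giving June 20, 2001.

June 20, 2001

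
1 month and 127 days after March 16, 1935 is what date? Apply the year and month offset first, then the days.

Advancing 1 month and 127 days from March 16, 1935: first the month/year part, then the days.
month 3 + 1 = 4 → April 1935.
Day 16 is valid in April, giving April 16, 1935.
Now add 127 days from April 16, 1935.
April has 30 days, so 30 − 16 = 14 days remain after April 16, 1935; 127 − 14 = 113 left.
May 1935 has 31 days: 113 − 31 = 82 left.
June 1935 has 30 days: 82 − 30 = 52 left.
July 1935 has 31 days: 52 − 31 = 21 left.
21 days into August 1935 → August 21, 1935.

August 21, 1935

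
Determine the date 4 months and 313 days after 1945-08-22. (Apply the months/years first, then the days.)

October 31, 1946

Adding 4 months and 313 days from August 22, 1945: first the month/year part, then the days.
month 8 + 4 = 12 → December 1945.
Day 22 is valid in December, giving December 22, 1945.
Now add 313 days from December 22, 1945.
December has 31 days, so 31 − 22 = 9 days remain after December 22, 1945; 313 − 9 = 304 left.
January 1946 has 31 days: 304 − 31 = 273 left.
February 1946 has 28 days (1946 is not a leap year): 273 − 28 = 245 left.
March 1946 has 31 days: 245 − 31 = 214 left.
April 1946 has 30 days: 214 − 30 = 184 left.
May 1946 has 31 days: 184 − 31 = 153 left.
June 1946 has 30 days: 153 − 30 = 123 left.
July 1946 has 31 days: 123 − 31 = 92 left.
August 1946 has 31 days: 92 − 31 = 61 left.
September 1946 has 30 days: 61 − 30 = 31 left.
31 days into October 1946 → October 31, 1946.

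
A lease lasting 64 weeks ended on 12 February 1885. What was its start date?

Counting back 64 weeks = 448 days from February 12, 1885.
Going back 12 days from February 12, 1885 reaches the end of the previous month; 448 − 12 = 436 left.
January 1885 has 31 days: 436 − 31 = 405 left.
December 1884 has 31 days: 405 − 31 = 374 left.
November 1884 has 30 days: 374 − 30 = 344 left.
October 1884 has 31 days: 344 − 31 = 313 left.
September 1884 has 30 days: 313 − 30 = 283 left.
August 1884 has 31 days: 283 − 31 = 252 left.
July 1884 has 31 days: 252 − 31 = 221 left.
June 1884 has 30 days: 221 − 30 = 191 left.
May 1884 has 31 days: 191 − 31 = 160 left.
April 1884 has 30 days: 160 − 30 = 130 left.
March 1884 has 31 days: 130 − 31 = 99 left.
February 1884 has 29 days (1884 is a leap year): 99 − 29 = 70 left.
January 1884 has 31 days: 70 − 31 = 39 left.
December 1883 has 31 days: 39 − 31 = 8 left.
November 1883 has 30 days; 30 − 8 = 22 → November 22, 1883.

November 22, 1883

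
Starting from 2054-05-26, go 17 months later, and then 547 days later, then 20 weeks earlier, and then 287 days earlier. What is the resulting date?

February 23, 2056

Adding 17 months from May 26, 2054:
month 5 + 17 = 22, which is month 10 of year 2055 → October 2055.
Day 26 is valid in October, giving October 26, 2055.
Adding 547 days from October 26, 2055:
October has 31 days, so 31 − 26 = 5 days remain after October 26, 2055; 547 − 5 = 542 left.
November 2055 has 30 days: 542 − 30 = 512 left.
December 2055 has 31 days: 512 − 31 = 481 left.
January 2056 has 31 days: 481 − 31 = 450 left.
February 2056 has 29 days (2056 is a leap year): 450 − 29 = 421 left.
March 2056 has 31 days: 421 − 31 = 390 left.
April 2056 has 30 days: 390 − 30 = 360 left.
May 2056 has 31 days: 360 − 31 = 329 left.
June 2056 has 30 days: 329 − 30 = 299 left.
July 2056 has 31 days: 299 − 31 = 268 left.
August 2056 has 31 days: 268 − 31 = 237 left.
September 2056 has 30 days: 237 − 30 = 207 left.
October 2056 has 31 days: 207 − 31 = 176 left.
November 2056 has 30 days: 176 − 30 = 146 left.
December 2056 has 31 days: 146 − 31 = 115 left.
January 2057 has 31 days: 115 − 31 = 84 left.
February 2057 has 28 days (2057 is not a leap year): 84 − 28 = 56 left.
March 2057 has 31 days: 56 − 31 = 25 left.
25 days into April 2057 → April 25, 2057.
Going back 20 weeks (= 140 days) from April 25, 2057:
Going back 25 days from April 25, 2057 reaches the end of the previous month; 140 − 25 = 115 left.
March 2057 has 31 days: 115 − 31 = 84 left.
February 2057 has 28 days (2057 is not a leap year): 84 − 28 = 56 left.
January 2057 has 31 days: 56 − 31 = 25 left.
December 2056 has 31 days; 31 − 25 = 6 → December 6, 2056.
Subtracting 287 days from December 6, 2056:
Going back 6 days from December 6, 2056 reaches the end of the previous month; 287 − 6 = 281 left.
November 2056 has 30 days: 281 − 30 = 251 left.
October 2056 has 31 days: 251 − 31 = 220 left.
September 2056 has 30 days: 220 − 30 = 190 left.
August 2056 has 31 days: 190 − 31 = 159 left.
July 2056 has 31 days: 159 − 31 = 128 left.
June 2056 has 30 days: 128 − 30 = 98 left.
May 2056 has 31 days: 98 − 31 = 67 left.
April 2056 has 30 days: 67 − 30 = 37 left.
March 2056 has 31 days: 37 − 31 = 6 left.
February 2056 has 29 days; 29 − 6 = 23 → February 23, 2056.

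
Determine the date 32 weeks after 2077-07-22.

March 3, 2078

Adding 32 weeks = 224 days from July 22, 2077.
July has 31 days, so 31 − 22 = 9 days remain after July 22, 2077; 224 − 9 = 215 left.
August 2077 has 31 days: 215 − 31 = 184 left.
September 2077 has 30 days: 184 − 30 = 154 left.
October 2077 has 31 days: 154 − 31 = 123 left.
November 2077 has 30 days: 123 − 30 = 93 left.
December 2077 has 31 days: 93 − 31 = 62 left.
January 2078 has 31 days: 62 − 31 = 31 left.
February 2078 has 28 days (2078 is not a leap year): 31 − 28 = 3 left.
3 days into March 2078 → March 3, 2078.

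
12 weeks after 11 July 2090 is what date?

Advancing 12 weeks = 84 days from July 11, 2090.
July has 31 days, so 31 − 11 = 20 days remain after July 11, 2090; 84 − 20 = 64 left.
August 2090 has 31 days: 64 − 31 = 33 left.
September 2090 has 30 days: 33 − 30 = 3 left.
3 days into October 2090 → October 3, 2090.

October 3, 2090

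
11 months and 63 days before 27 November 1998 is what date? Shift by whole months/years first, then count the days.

Counting back 11 months and 63 days from November 27, 1998: first the month/year part, then the days.
month 11 − 11 = 0, which is month 12 of year 1997 → December 1997.
Day 27 is valid in December, giving December 27, 1997.
Now subtract 63 days from December 27, 1997.
Going back 27 days from December 27, 1997 reaches the end of the previous month; 63 − 27 = 36 left.
November 1997 has 30 days: 36 − 30 = 6 left.
October 1997 has 31 days; 31 − 6 = 25 → October 25, 1997.

October 25, 1997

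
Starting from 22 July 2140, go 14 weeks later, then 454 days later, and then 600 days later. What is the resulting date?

September 17, 2143

Adding 14 weeks (= 98 days) from July 22, 2140:
July has 31 days, so 31 − 22 = 9 days remain after July 22, 2140; 98 − 9 = 89 left.
August 2140 has 31 days: 89 − 31 = 58 left.
September 2140 has 30 days: 58 − 30 = 28 left.
28 days into October 2140 → October 28, 2140.
Advancing 454 days from October 28, 2140:
October has 31 days, so 31 − 28 = 3 days remain after October 28, 2140; 454 − 3 = 451 left.
November 2140 has 30 days: 451 − 30 = 421 left.
December 2140 has 31 days: 421 − 31 = 390 left.
January 2141 has 31 days: 390 − 31 = 359 left.
February 2141 has 28 days (2141 is not a leap year): 359 − 28 = 331 left.
March 2141 has 31 days: 331 − 31 = 300 left.
April 2141 has 30 days: 300 − 30 = 270 left.
May 2141 has 31 days: 270 − 31 = 239 left.
June 2141 has 30 days: 239 − 30 = 209 left.
July 2141 has 31 days: 209 − 31 = 178 left.
August 2141 has 31 days: 178 − 31 = 147 left.
September 2141 has 30 days: 147 − 30 = 117 left.
October 2141 has 31 days: 117 − 31 = 86 left.
November 2141 has 30 days: 86 − 30 = 56 left.
December 2141 has 31 days: 56 − 31 = 25 left.
25 days into January 2142 → January 25, 2142.
Advancing 600 days from January 25, 2142:
January has 31 days, so 31 − 25 = 6 days remain after January 25, 2142; 600 − 6 = 594 left.
February 2142 has 28 days (2142 is not a leap year): 594 − 28 = 566 left.
March 2142 has 31 days: 566 − 31 = 535 left.
April 2142 has 30 days: 535 − 30 = 505 left.
May 2142 has 31 days: 505 − 31 = 474 left.
June 2142 has 30 days: 474 − 30 = 444 left.
July 2142 has 31 days: 444 − 31 = 413 left.
August 2142 has 31 days: 413 − 31 = 382 left.
September 2142 has 30 days: 382 − 30 = 352 left.
October 2142 has 31 days: 352 − 31 = 321 left.
November 2142 has 30 days: 321 − 30 = 291 left.
December 2142 has 31 days: 291 − 31 = 260 left.
January 2143 has 31 days: 260 − 31 = 229 left.
February 2143 has 28 days (2143 is not a leap year): 229 − 28 = 201 left.
March 2143 has 31 days: 201 − 31 = 170 left.
April 2143 has 30 days: 170 − 30 = 140 left.
May 2143 has 31 days: 140 − 31 = 109 left.
June 2143 has 30 days: 109 − 30 = 79 left.
July 2143 has 31 days: 79 − 31 = 48 left.
August 2143 has 31 days: 48 − 31 = 17 left.
17 days into September 2143 → September 17, 2143.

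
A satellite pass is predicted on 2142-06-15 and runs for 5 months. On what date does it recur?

November 15, 2142

Advancing 5 months from June 15, 2142.
month 6 + 5 = 11 → November 2142.
Day 15 is valid in November, giving November 15, 2142.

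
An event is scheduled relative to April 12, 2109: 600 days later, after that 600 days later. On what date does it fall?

July 25, 2112

Counting forward 600 days from April 12, 2109:
April has 30 days, so 30 − 12 = 18 days remain after April 12, 2109; 600 − 18 = 582 left.
May 2109 has 31 days: 582 − 31 = 551 left.
June 2109 has 30 days: 551 − 30 = 521 left.
July 2109 has 31 days: 521 − 31 = 490 left.
August 2109 has 31 days: 490 − 31 = 459 left.
September 2109 has 30 days: 459 − 30 = 429 left.
October 2109 has 31 days: 429 − 31 = 398 left.
November 2109 has 30 days: 398 − 30 = 368 left.
December 2109 has 31 days: 368 − 31 = 337 left.
January 2110 has 31 days: 337 − 31 = 306 left.
February 2110 has 28 days (2110 is not a leap year): 306 − 28 = 278 left.
March 2110 has 31 days: 278 − 31 = 247 left.
April 2110 has 30 days: 247 − 30 = 217 left.
May 2110 has 31 days: 217 − 31 = 186 left.
June 2110 has 30 days: 186 − 30 = 156 left.
July 2110 has 31 days: 156 − 31 = 125 left.
August 2110 has 31 days: 125 − 31 = 94 left.
September 2110 has 30 days: 94 − 30 = 64 left.
October 2110 has 31 days: 64 − 31 = 33 left.
November 2110 has 30 days: 33 − 30 = 3 left.
3 days into December 2110 → December 3, 2110.
Advancing 600 days from December 3, 2110:
December has 31 days, so 31 − 3 = 28 days remain after December 3, 2110; 600 − 28 = 572 left.
January 2111 has 31 days: 572 − 31 = 541 left.
February 2111 has 28 days (2111 is not a leap year): 541 − 28 = 513 left.
March 2111 has 31 days: 513 − 31 = 482 left.
April 2111 has 30 days: 482 − 30 = 452 left.
May 2111 has 31 days: 452 − 31 = 421 left.
June 2111 has 30 days: 421 − 30 = 391 left.
July 2111 has 31 days: 391 − 31 = 360 left.
August 2111 has 31 days: 360 − 31 = 329 left.
September 2111 has 30 days: 329 − 30 = 299 left.
October 2111 has 31 days: 299 − 31 = 268 left.
November 2111 has 30 days: 268 − 30 = 238 left.
December 2111 has 31 days: 238 − 31 = 207 left.
January 2112 has 31 days: 207 − 31 = 176 left.
February 2112 has 29 days (2112 is a leap year): 176 − 29 = 147 left.
March 2112 has 31 days: 147 − 31 = 116 left.
April 2112 has 30 days: 116 − 30 = 86 left.
May 2112 has 31 days: 86 − 31 = 55 left.
June 2112 has 30 days: 55 − 30 = 25 left.
25 days into July 2112 → July 25, 2112.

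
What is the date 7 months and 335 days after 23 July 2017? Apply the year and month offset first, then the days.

January 24, 2019

Adding 7 months and 335 days from July 23, 2017: first the month/year part, then the days.
month 7 + 7 = 14, which is month 2 of year 2018 → February 2018.
Day 23 is valid in February, giving February 23, 2018.
Now add 335 days from February 23, 2018.
February has 28 days, so 28 − 23 = 5 days remain after February 23, 2018; 335 − 5 = 330 left.
March 2018 has 31 days: 330 − 31 = 299 left.
April 2018 has 30 days: 299 − 30 = 269 left.
May 2018 has 31 days: 269 − 31 = 238 left.
June 2018 has 30 days: 238 − 30 = 208 left.
July 2018 has 31 days: 208 − 31 = 177 left.
August 2018 has 31 days: 177 − 31 = 146 left.
September 2018 has 30 days: 146 − 30 = 116 left.
October 2018 has 31 days: 116 − 31 = 85 left.
November 2018 has 30 days: 85 − 30 = 55 left.
December 2018 has 31 days: 55 − 31 = 24 left.
24 days into January 2019 → January 24, 2019.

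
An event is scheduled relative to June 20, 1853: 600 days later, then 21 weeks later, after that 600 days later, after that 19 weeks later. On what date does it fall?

July 9, 1857

Adding 600 days from June 20, 1853:
June has 30 days, so 30 − 20 = 10 days remain after June 20, 1853; 600 − 10 = 590 left.
July 1853 has 31 days: 590 − 31 = 559 left.
August 1853 has 31 days: 559 − 31 = 528 left.
September 1853 has 30 days: 528 − 30 = 498 left.
October 1853 has 31 days: 498 − 31 = 467 left.
November 1853 has 30 days: 467 − 30 = 437 left.
December 1853 has 31 days: 437 − 31 = 406 left.
January 1854 has 31 days: 406 − 31 = 375 left.
February 1854 has 28 days (1854 is not a leap year): 375 − 28 = 347 left.
March 1854 has 31 days: 347 − 31 = 316 left.
April 1854 has 30 days: 316 − 30 = 286 left.
May 1854 has 31 days: 286 − 31 = 255 left.
June 1854 has 30 days: 255 − 30 = 225 left.
July 1854 has 31 days: 225 − 31 = 194 left.
August 1854 has 31 days: 194 − 31 = 163 left.
September 1854 has 30 days: 163 − 30 = 133 left.
October 1854 has 31 days: 133 − 31 = 102 left.
November 1854 has 30 days: 102 − 30 = 72 left.
December 1854 has 31 days: 72 − 31 = 41 left.
January 1855 has 31 days: 41 − 31 = 10 left.
10 days into February 1855 → February 10, 1855.
Adding 21 weeks (= 147 days) from February 10, 1855:
February has 28 days, so 28 − 10 = 18 days remain after February 10, 1855; 147 − 18 = 129 left.
March 1855 has 31 days: 129 − 31 = 98 left.
April 1855 has 30 days: 98 − 30 = 68 left.
May 1855 has 31 days: 68 − 31 = 37 left.
June 1855 has 30 days: 37 − 30 = 7 left.
7 days into July 1855 → July 7, 1855.
Counting forward 600 days from July 7, 1855:
July has 31 days, so 31 − 7 = 24 days remain after July 7, 1855; 600 − 24 = 576 left.
August 1855 has 31 days: 576 − 31 = 545 left.
September 1855 has 30 days: 545 − 30 = 515 left.
October 1855 has 31 days: 515 − 31 = 484 left.
November 1855 has 30 days: 484 − 30 = 454 left.
December 1855 has 31 days: 454 − 31 = 423 left.
January 1856 has 31 days: 423 − 31 = 392 left.
February 1856 has 29 days (1856 is a leap year): 392 − 29 = 363 left.
March 1856 has 31 days: 363 − 31 = 332 left.
April 1856 has 30 days: 332 − 30 = 302 left.
May 1856 has 31 days: 302 − 31 = 271 left.
June 1856 has 30 days: 271 − 30 = 241 left.
July 1856 has 31 days: 241 − 31 = 210 left.
August 1856 has 31 days: 210 − 31 = 179 left.
September 1856 has 30 days: 179 − 30 = 149 left.
October 1856 has 31 days: 149 − 31 = 118 left.
November 1856 has 30 days: 118 − 30 = 88 left.
December 1856 has 31 days: 88 − 31 = 57 left.
January 1857 has 31 days: 57 − 31 = 26 left.
26 days into February 1857 → February 26, 1857.
Advancing 19 weeks (= 133 days) from February 26, 1857:
February has 28 days, so 28 − 26 = 2 days remain after February 26, 1857; 133 − 2 = 131 left.
March 1857 has 31 days: 131 − 31 = 100 left.
April 1857 has 30 days: 100 − 30 = 70 left.
May 1857 has 31 days: 70 − 31 = 39 left.
June 1857 has 30 days: 39 − 30 = 9 left.
9 days into July 1857 → July 9, 1857.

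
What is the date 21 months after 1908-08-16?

May 16, 1910

Advancing 21 months from August 16, 1908.
month 8 + 21 = 29, which is month 5 of year 1910 → May 1910.
Day 16 is valid in May, giving May 16, 1910.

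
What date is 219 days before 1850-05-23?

October 16, 1849

Subtracting 219 days from May 23, 1850.
Going back 23 days from May 23, 1850 reaches the end of the previous month; 219 − 23 = 196 left.
April 1850 has 30 days: 196 − 30 = 166 left.
March 1850 has 31 days: 166 − 31 = 135 left.
February 1850 has 28 days (1850 is not a leap year): 135 − 28 = 107 left.
January 1850 has 31 days: 107 − 31 = 76 left.
December 1849 has 31 days: 76 − 31 = 45 left.
November 1849 has 30 days: 45 − 30 = 15 left.
October 1849 has 31 days; 31 − 15 = 16 → October 16, 1849.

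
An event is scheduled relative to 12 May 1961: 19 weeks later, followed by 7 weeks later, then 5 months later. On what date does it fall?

April 10, 1962

Counting forward 19 weeks (= 133 days) from May 12, 1961:
May has 31 days, so 31 − 12 = 19 days remain after May 12, 1961; 133 − 19 = 114 left.
June 1961 has 30 days: 114 − 30 = 84 left.
July 1961 has 31 days: 84 − 31 = 53 left.
August 1961 has 31 days: 53 − 31 = 22 left.
22 days into September 1961 → September 22, 1961.
Counting forward 7 weeks (= 49 days) from September 22, 1961:
September has 30 days, so 30 − 22 = 8 days remain after September 22, 1961; 49 − 8 = 41 left.
October 1961 has 31 days: 41 − 31 = 10 left.
10 days into November 1961 → November 10, 1961.
Advancing 5 months from November 10, 1961:
month 11 + 5 = 16, which is month 4 of year 1962 → April 1962.
Day 10 is valid in April, giving April 10, 1962.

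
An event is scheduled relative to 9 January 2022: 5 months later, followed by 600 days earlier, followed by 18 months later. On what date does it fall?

April 17, 2022

Adding 5 months from January 9, 2022:
month 1 + 5 = 6 → June 2022.
Day 9 is valid in June, giving June 9, 2022.
Counting back 600 days from June 9, 2022:
Going back 9 days from June 9, 2022 reaches the end of the previous month; 600 − 9 = 591 left.
May 2022 has 31 days: 591 − 31 = 560 left.
April 2022 has 30 days: 560 − 30 = 530 left.
March 2022 has 31 days: 530 − 31 = 499 left.
February 2022 has 28 days (2022 is not a leap year): 499 − 28 = 471 left.
January 2022 has 31 days: 471 − 31 = 440 left.
December 2021 has 31 days: 440 − 31 = 409 left.
November 2021 has 30 days: 409 − 30 = 379 left.
October 2021 has 31 days: 379 − 31 = 348 left.
September 2021 has 30 days: 348 − 30 = 318 left.
August 2021 has 31 days: 318 − 31 = 287 left.
July 2021 has 31 days: 287 − 31 = 256 left.
June 2021 has 30 days: 256 − 30 = 226 left.
May 2021 has 31 days: 226 − 31 = 195 left.
April 2021 has 30 days: 195 − 30 = 165 left.
March 2021 has 31 days: 165 − 31 = 134 left.
February 2021 has 28 days (2021 is not a leap year): 134 − 28 = 106 left.
January 2021 has 31 days: 106 − 31 = 75 left.
December 2020 has 31 days: 75 − 31 = 44 left.
November 2020 has 30 days: 44 − 30 = 14 left.
October 2020 has 31 days; 31 − 14 = 17 → October 17, 2020.
Counting forward 18 months from October 17, 2020:
month 10 + 18 = 28, which is month 4 of year 2022 → April 2022.
Day 17 is valid in April, giving April 17, 2022.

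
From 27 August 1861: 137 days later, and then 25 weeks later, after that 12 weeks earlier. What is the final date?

Counting forward 137 days from August 27, 1861:
August has 31 days, so 31 − 27 = 4 days remain after August 27, 1861; 137 − 4 = 133 left.
September 1861 has 30 days: 133 − 30 = 103 left.
October 1861 has 31 days: 103 − 31 = 72 left.
November 1861 has 30 days: 72 − 30 = 42 left.
December 1861 has 31 days: 42 − 31 = 11 left.
11 days into January 1862 → January 11, 1862.
Advancing 25 weeks (= 175 days) from January 11, 1862:
January has 31 days, so 31 − 11 = 20 days remain after January 11, 1862; 175 − 20 = 155 left.
February 1862 has 28 days (1862 is not a leap year): 155 − 28 = 127 left.
March 1862 has 31 days: 127 − 31 = 96 left.
April 1862 has 30 days: 96 − 30 = 66 left.
May 1862 has 31 days: 66 − 31 = 35 left.
June 1862 has 30 days: 35 − 30 = 5 left.
5 days into July 1862 → July 5, 1862.
Going back 12 weeks (= 84 days) from July 5, 1862:
Going back 5 days from July 5, 1862 reaches the end of the previous month; 84 − 5 = 79 left.
June 1862 has 30 days: 79 − 30 = 49 left.
May 1862 has 31 days: 49 − 31 = 18 left.
April 1862 has 30 days; 30 − 18 = 12 → April 12, 1862.

April 12, 1862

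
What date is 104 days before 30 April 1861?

Counting back 104 days from April 30, 1861.
Going back 30 days from April 30, 1861 reaches the end of the previous month; 104 − 30 = 74 left.
March 1861 has 31 days: 74 − 31 = 43 left.
February 1861 has 28 days (1861 is not a leap year): 43 − 28 = 15 left.
January 1861 has 31 days; 31 − 15 = 16 → January 16, 1861.

January 16, 1861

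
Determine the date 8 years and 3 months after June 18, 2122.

September 18, 2130

Advancing 8 years and 3 months from June 18, 2122.
+8 years → 2130; month 6 + 3 = 9 → September 2130.
Day 18 is valid in September, giving September 18, 2130.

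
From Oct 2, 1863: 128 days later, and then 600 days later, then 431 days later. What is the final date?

December 4, 1866

Advancing 128 days from October 2, 1863:
October has 31 days, so 31 − 2 = 29 days remain after October 2, 1863; 128 − 29 = 99 left.
November 1863 has 30 days: 99 − 30 = 69 left.
December 1863 has 31 days: 69 − 31 = 38 left.
January 1864 has 31 days: 38 − 31 = 7 left.
7 days into February 1864 → February 7, 1864.
Counting forward 600 days from February 7, 1864:
February has 29 days, so 29 − 7 = 22 days remain after February 7, 1864; 600 − 22 = 578 left.
March 1864 has 31 days: 578 − 31 = 547 left.
April 1864 has 30 days: 547 − 30 = 517 left.
May 1864 has 31 days: 517 − 31 = 486 left.
June 1864 has 30 days: 486 − 30 = 456 left.
July 1864 has 31 days: 456 − 31 = 425 left.
August 1864 has 31 days: 425 − 31 = 394 left.
September 1864 has 30 days: 394 − 30 = 364 left.
October 1864 has 31 days: 364 − 31 = 333 left.
November 1864 has 30 days: 333 − 30 = 303 left.
December 1864 has 31 days: 303 − 31 = 272 left.
January 1865 has 31 days: 272 − 31 = 241 left.
February 1865 has 28 days (1865 is not a leap year): 241 − 28 = 213 left.
March 1865 has 31 days: 213 − 31 = 182 left.
April 1865 has 30 days: 182 − 30 = 152 left.
May 1865 has 31 days: 152 − 31 = 121 left.
June 1865 has 30 days: 121 − 30 = 91 left.
July 1865 has 31 days: 91 − 31 = 60 left.
August 1865 has 31 days: 60 − 31 = 29 left.
29 days into September 1865 → September 29, 1865.
Counting forward 431 days from September 29, 1865:
September has 30 days, so 30 − 29 = 1 day remains after September 29, 1865; 431 − 1 = 430 left.
October 1865 has 31 days: 430 − 31 = 399 left.
November 1865 has 30 days: 399 − 30 = 369 left.
December 1865 has 31 days: 369 − 31 = 338 left.
January 1866 has 31 days: 338 − 31 = 307 left.
February 1866 has 28 days (1866 is not a leap year): 307 − 28 = 279 left.
March 1866 has 31 days: 279 − 31 = 248 left.
April 1866 has 30 days: 248 − 30 = 218 left.
May 1866 has 31 days: 218 − 31 = 187 left.
June 1866 has 30 days: 187 − 30 = 157 left.
July 1866 has 31 days: 157 − 31 = 126 left.
August 1866 has 31 days: 126 − 31 = 95 left.
September 1866 has 30 days: 95 − 30 = 65 left.
October 1866 has 31 days: 65 − 31 = 34 left.
November 1866 has 30 days: 34 − 30 = 4 left.
4 days into December 1866 → December 4, 1866.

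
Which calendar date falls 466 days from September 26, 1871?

Counting forward 466 days from September 26, 1871.
September has 30 days, so 30 − 26 = 4 days remain after September 26, 1871; 466 − 4 = 462 left.
October 1871 has 31 days: 462 − 31 = 431 left.
November 1871 has 30 days: 431 − 30 = 401 left.
December 1871 has 31 days: 401 − 31 = 370 left.
January 1872 has 31 days: 370 − 31 = 339 left.
February 1872 has 29 days (1872 is a leap year): 339 − 29 = 310 left.
March 1872 has 31 days: 310 − 31 = 279 left.
April 1872 has 30 days: 279 − 30 = 249 left.
May 1872 has 31 days: 249 − 31 = 218 left.
June 1872 has 30 days: 218 − 30 = 188 left.
July 1872 has 31 days: 188 − 31 = 157 left.
August 1872 has 31 days: 157 − 31 = 126 left.
September 1872 has 30 days: 126 − 30 = 96 left.
October 1872 has 31 days: 96 − 31 = 65 left.
November 1872 has 30 days: 65 − 30 = 35 left.
December 1872 has 31 days: 35 − 31 = 4 left.
4 days into January 1873 → January 4, 1873.

January 4, 1873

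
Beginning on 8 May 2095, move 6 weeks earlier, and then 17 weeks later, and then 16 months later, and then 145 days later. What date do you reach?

Subtracting 6 weeks (= 42 days) from May 8, 2095:
Going back 8 days from May 8, 2095 reaches the end of the previous month; 42 − 8 = 34 left.
April 2095 has 30 days: 34 − 30 = 4 left.
March 2095 has 31 days; 31 − 4 = 27 → March 27, 2095.
Counting forward 17 weeks (= 119 days) from March 27, 2095:
March has 31 days, so 31 − 27 = 4 days remain after March 27, 2095; 119 − 4 = 115 left.
April 2095 has 30 days: 115 − 30 = 85 left.
May 2095 has 31 days: 85 − 31 = 54 left.
June 2095 has 30 days: 54 − 30 = 24 left.
24 days into July 2095 → July 24, 2095.
Adding 16 months from July 24, 2095:
month 7 + 16 = 23, which is month 11 of year 2096 → November 2096.
Day 24 is valid in November, giving November 24, 2096.
Counting forward 145 days from November 24, 2096:
November has 30 days, so 30 − 24 = 6 days remain after November 24, 2096; 145 − 6 = 139 left.
December 2096 has 31 days: 139 − 31 = 108 left.
January 2097 has 31 days: 108 − 31 = 77 left.
February 2097 has 28 days (2097 is not a leap year): 77 − 28 = 49 left.
March 2097 has 31 days: 49 − 31 = 18 left.
18 days into April 2097 → April 18, 2097.

April 18, 2097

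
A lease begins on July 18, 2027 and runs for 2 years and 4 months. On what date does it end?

Advancing 2 years and 4 months from July 18, 2027.
+2 years → 2029; month 7 + 4 = 11 → November 2029.
Day 18 is valid in November, giving November 18, 2029.

November 18, 2029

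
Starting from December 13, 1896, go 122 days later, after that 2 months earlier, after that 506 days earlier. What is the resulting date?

September 27, 1895

Counting forward 122 days from December 13, 1896:
December has 31 days, so 31 − 13 = 18 days remain after December 13, 1896; 122 − 18 = 104 left.
January 1897 has 31 days: 104 − 31 = 73 left.
February 1897 has 28 days (1897 is not a leap year): 73 − 28 = 45 left.
March 1897 has 31 days: 45 − 31 = 14 left.
14 days into April 1897 → April 14, 1897.
Counting back 2 months from April 14, 1897:
month 4 − 2 = 2 → February 1897.
Day 14 is valid in February, giving February 14, 1897.
Going back 506 days from February 14, 1897:
Going back 14 days from February 14, 1897 reaches the end of the previous month; 506 − 14 = 492 left.
January 1897 has 31 days: 492 − 31 = 461 left.
December 1896 has 31 days: 461 − 31 = 430 left.
November 1896 has 30 days: 430 − 30 = 400 left.
October 1896 has 31 days: 400 − 31 = 369 left.
September 1896 has 30 days: 369 − 30 = 339 left.
August 1896 has 31 days: 339 − 31 = 308 left.
July 1896 has 31 days: 308 − 31 = 277 left.
June 1896 has 30 days: 277 − 30 = 247 left.
May 1896 has 31 days: 247 − 31 = 216 left.
April 1896 has 30 days: 216 − 30 = 186 left.
March 1896 has 31 days: 186 − 31 = 155 left.
February 1896 has 29 days (1896 is a leap year): 155 − 29 = 126 left.
January 1896 has 31 days: 126 − 31 = 95 left.
December 1895 has 31 days: 95 − 31 = 64 left.
November 1895 has 30 days: 64 − 30 = 34 left.
October 1895 has 31 days: 34 − 31 = 3 left.
September 1895 has 30 days; 30 − 3 = 27 → September 27, 1895.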